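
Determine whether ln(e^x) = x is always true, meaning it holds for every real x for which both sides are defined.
Yes, this is an identity.

Claim: ln(e^x) = x.
Reasoning: ln is the inverse of the exponential: ln(e^x) asks for the exponent p with e^p = e^x, and since e^p is one-to-one that exponent is p = x.
So the two sides agree for every real x for which both sides are defined.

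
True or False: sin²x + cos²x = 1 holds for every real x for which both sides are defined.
Claim: sin²x + cos²x = 1.
Reasoning: The point (cos x, sin x) lies on the unit circle X² + Y² = 1, so cos²x + sin²x = 1 for every real x.
So the two sides agree for every real x for which both sides are defined.

Conclusion: True.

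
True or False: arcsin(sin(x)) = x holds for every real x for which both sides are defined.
False.

Claim: arcsin(sin(x)) = x.
Test a specific point where both sides are defined: x = 2π/3.
LHS = arcsin(sin(x)) ≈ 1.0472
RHS = x ≈ 2.0944
Since 1.0472 ≠ 2.0944, the equation fails at this point, so it cannot hold for every real x for which both sides are defined.
arcsin only returns values in [-π/2, π/2], so arcsin(sin(x)) = x holds only for x in that interval, not for all real x.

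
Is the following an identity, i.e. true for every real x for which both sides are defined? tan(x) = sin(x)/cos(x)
Yes, this is an identity.

Claim: tan(x) = sin(x)/cos(x).
Reasoning: For an angle x whose terminal point on the unit circle is (cos x, sin x), tan(x) is defined as the ratio (second coordinate)/(first coordinate) = sin(x)/cos(x), wherever cos(x) ≠ 0.
So the two sides agree for every real x for which both sides are defined.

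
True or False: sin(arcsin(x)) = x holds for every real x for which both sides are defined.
Claim: sin(arcsin(x)) = x.
Reasoning: For -1 ≤ x ≤ 1 (where arcsin is defined), arcsin(x) is by definition an angle whose sine equals x. Taking the sine of that angle returns x. (Note the other order, arcsin(sin x) = x, is NOT an identity.)
So the two sides agree for every real x for which both sides are defined.

Conclusion: True.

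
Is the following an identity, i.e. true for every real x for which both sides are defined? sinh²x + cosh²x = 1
Claim: sinh²x + cosh²x = 1.
Test a specific point where both sides are defined: x = 1.
LHS = sinh²x + cosh²x ≈ 3.7622
RHS = 1 ≈ 1.0000
Since 3.7622 ≠ 1.0000, the equation fails at this point, so it cannot hold for every real x for which both sides are defined.
The correct hyperbolic identity is cosh²x - sinh²x = 1 (a difference); the sum sinh²x + cosh²x equals cosh(2x).

Conclusion: No, this is NOT an identity.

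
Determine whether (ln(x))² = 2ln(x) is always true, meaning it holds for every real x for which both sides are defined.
Claim: (ln(x))² = 2ln(x).
Test a specific point where both sides are defined: x = 4.
LHS = (ln(x))² ≈ 1.9218
RHS = 2ln(x) ≈ 2.7726
Since 1.9218 ≠ 2.7726, the equation fails at this point, so it cannot hold for every real x for which both sides are defined.
2ln(x) equals ln(x²), which is not the same as (ln x)².

Conclusion: No, this is NOT an identity.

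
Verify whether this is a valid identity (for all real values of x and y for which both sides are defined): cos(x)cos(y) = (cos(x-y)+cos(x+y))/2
Yes, this is an identity.

Claim: cos(x)cos(y) = (cos(x-y)+cos(x+y))/2.
Reasoning: cos(x-y) = cos(x)cos(y) + sin(x)sin(y) and cos(x+y) = cos(x)cos(y) - sin(x)sin(y). Adding, cos(x-y) + cos(x+y) = 2cos(x)cos(y); divide by 2.
So the two sides agree for all real values of x and y for which both sides are defined.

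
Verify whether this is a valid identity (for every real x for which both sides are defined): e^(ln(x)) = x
Claim: e^(ln(x)) = x.
Reasoning: For x > 0, ln(x) is by definition the exponent p such that e^p = x. Raising e to that exponent therefore returns x: e^(ln x) = x.
So the two sides agree for every real x for which both sides are defined.

Conclusion: Yes, this is an identity.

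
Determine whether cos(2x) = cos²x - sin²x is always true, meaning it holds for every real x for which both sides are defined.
Claim: cos(2x) = cos²x - sin²x.
Reasoning: Put y = x in the addition formula cos(x+y) = cos(x)cos(y) - sin(x)sin(y): cos(2x) = cos²x - sin²x.
So the two sides agree for every real x for which both sides are defined.

Conclusion: Yes, this is an identity.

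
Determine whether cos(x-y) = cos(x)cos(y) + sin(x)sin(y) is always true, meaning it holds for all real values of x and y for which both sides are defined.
Claim: cos(x-y) = cos(x)cos(y) + sin(x)sin(y).
Reasoning: Replace y by -y in cos(x+y) = cos(x)cos(y) - sin(x)sin(y) and use cos(-y) = cos(y), sin(-y) = -sin(y): cos(x-y) = cos(x)cos(y) + sin(x)sin(y).
So the two sides agree for all real values of x and y for which both sides are defined.

Conclusion: Yes, this is an identity.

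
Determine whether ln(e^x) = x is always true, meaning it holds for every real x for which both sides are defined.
Yes, this is an identity.

Claim: ln(e^x) = x.
Reasoning: ln is the inverse of the exponential: ln(e^x) asks for the exponent p with e^p = e^x, and since e^p is one-to-one that exponent is p = x.
So the two sides agree for every real x for which both sides are defined.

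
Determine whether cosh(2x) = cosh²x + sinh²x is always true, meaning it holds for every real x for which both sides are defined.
Claim: cosh(2x) = cosh²x + sinh²x.
Reasoning: cosh²x = (e^(2x) + 2 + e^(-2x))/4 and sinh²x = (e^(2x) - 2 + e^(-2x))/4. Adding gives (2e^(2x) + 2e^(-2x))/4 = (e^(2x) + e^(-2x))/2 = cosh(2x).
So the two sides agree for every real x for which both sides are defined.

Conclusion: Yes, this is an identity.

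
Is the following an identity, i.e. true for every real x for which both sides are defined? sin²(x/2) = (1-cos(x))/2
Yes, this is an identity.

Claim: sin²(x/2) = (1-cos(x))/2.
Reasoning: Use cos(2θ) = 1 - 2sin²θ with θ = x/2: cos(x) = 1 - 2sin²(x/2). Solving for sin²(x/2) gives (1 - cos(x))/2.
So the two sides agree for every real x for which both sides are defined.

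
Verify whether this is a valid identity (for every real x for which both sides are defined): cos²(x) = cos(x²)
Claim: cos²(x) = cos(x²).
Test a specific point where both sides are defined: x = -π/4.
LHS = cos²(x) ≈ 0.5000
RHS = cos(x²) ≈ 0.8157
Since 0.5000 ≠ 0.8157, the equation fails at this point, so it cannot hold for every real x for which both sides are defined.
cos²(x) means (cos x)², squaring the output; cos(x²) squares the input. These are different functions.

Conclusion: No, this is NOT an identity.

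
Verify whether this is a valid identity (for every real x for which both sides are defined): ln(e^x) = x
Yes, this is an identity.

Claim: ln(e^x) = x.
Reasoning: ln is the inverse of the exponential: ln(e^x) asks for the exponent p with e^p = e^x, and since e^p is one-to-one that exponent is p = x.
So the two sides agree for every real x for which both sides are defined.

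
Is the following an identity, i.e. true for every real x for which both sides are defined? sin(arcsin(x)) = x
Claim: sin(arcsin(x)) = x.
Reasoning: For -1 ≤ x ≤ 1 (where arcsin is defined), arcsin(x) is by definition an angle whose sine equals x. Taking the sine of that angle returns x. (Note the other order, arcsin(sin x) = x, is NOT an identity.)
So the two sides agree for every real x for which both sides are defined.

Conclusion: Yes, this is an identity.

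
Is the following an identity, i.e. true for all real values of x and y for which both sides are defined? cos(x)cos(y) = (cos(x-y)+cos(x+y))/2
Claim: cos(x)cos(y) = (cos(x-y)+cos(x+y))/2.
Reasoning: cos(x-y) = cos(x)cos(y) + sin(x)sin(y) and cos(x+y) = cos(x)cos(y) - sin(x)sin(y). Adding, cos(x-y) + cos(x+y) = 2cos(x)cos(y); divide by 2.
So the two sides agree for all real values of x and y for which both sides are defined.

Conclusion: Yes, this is an identity.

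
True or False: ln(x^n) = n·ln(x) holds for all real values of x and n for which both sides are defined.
True.

Claim: ln(x^n) = n·ln(x).
Reasoning: The right side requires x > 0. For x > 0, x^n = (e^(ln x))^n = e^(n·ln x), so taking ln of both sides gives ln(x^n) = n·ln(x).
So the two sides agree for all real values of x and n for which both sides are defined.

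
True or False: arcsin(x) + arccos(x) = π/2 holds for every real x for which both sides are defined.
True.

Claim: arcsin(x) + arccos(x) = π/2.
Reasoning: Both sides are defined for -1 ≤ x ≤ 1. Let θ = arcsin(x), so sin θ = x and θ ∈ [-π/2, π/2]. Then cos(π/2 - θ) = sin θ = x and π/2 - θ ∈ [0, π], which is exactly the range of arccos, so arccos(x) = π/2 - θ. Adding: arcsin(x) + arccos(x) = θ + (π/2 - θ) = π/2.
So the two sides agree for every real x for which both sides are defined.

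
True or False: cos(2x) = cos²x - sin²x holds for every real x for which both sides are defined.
Claim: cos(2x) = cos²x - sin²x.
Reasoning: Put y = x in the addition formula cos(x+y) = cos(x)cos(y) - sin(x)sin(y): cos(2x) = cos²x - sin²x.
So the two sides agree for every real x for which both sides are defined.

Conclusion: True.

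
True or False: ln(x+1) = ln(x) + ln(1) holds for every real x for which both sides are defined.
False.

Claim: ln(x+1) = ln(x) + ln(1).
Test a specific point where both sides are defined: x = 5.
LHS = ln(x+1) ≈ 1.7918
RHS = ln(x) + ln(1) ≈ 1.6094
Since 1.7918 ≠ 1.6094, the equation fails at this point, so it cannot hold for every real x for which both sides are defined.
ln(1) = 0, so the right side is just ln(x), which differs from ln(x+1).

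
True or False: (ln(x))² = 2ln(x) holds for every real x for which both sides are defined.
False.

Claim: (ln(x))² = 2ln(x).
Test a specific point where both sides are defined: x = 5.
LHS = (ln(x))² ≈ 2.5903
RHS = 2ln(x) ≈ 3.2189
Since 2.5903 ≠ 3.2189, the equation fails at this point, so it cannot hold for every real x for which both sides are defined.
2ln(x) equals ln(x²), which is not the same as (ln x)².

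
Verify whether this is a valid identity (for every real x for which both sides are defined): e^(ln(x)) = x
Yes, this is an identity.

Claim: e^(ln(x)) = x.
Reasoning: For x > 0, ln(x) is by definition the exponent p such that e^p = x. Raising e to that exponent therefore returns x: e^(ln x) = x.
So the two sides agree for every real x for which both sides are defined.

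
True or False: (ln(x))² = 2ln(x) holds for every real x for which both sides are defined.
False.

Claim: (ln(x))² = 2ln(x).
Test a specific point where both sides are defined: x = 3/2.
LHS = (ln(x))² ≈ 0.1644
RHS = 2ln(x) ≈ 0.8109
Since 0.1644 ≠ 0.8109, the equation fails at this point, so it cannot hold for every real x for which both sides are defined.
2ln(x) equals ln(x²), which is not the same as (ln x)².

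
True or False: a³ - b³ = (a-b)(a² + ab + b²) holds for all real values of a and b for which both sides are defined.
True.

Claim: a³ - b³ = (a-b)(a² + ab + b²).
Reasoning: Expand the right side: (a-b)(a² + ab + b²) = a³ + a²b + ab² - a²b - ab² - b³ = a³ - b³ (the middle terms cancel in pairs).
So the two sides agree for all real values of a and b for which both sides are defined.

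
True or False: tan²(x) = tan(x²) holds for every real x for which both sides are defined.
False.

Claim: tan²(x) = tan(x²).
Test a specific point where both sides are defined: x = π.
LHS = tan²(x) ≈ 0.0000
RHS = tan(x²) ≈ 0.4767
Since 0.0000 ≠ 0.4767, the equation fails at this point, so it cannot hold for every real x for which both sides are defined.
tan²(x) means (tan x)², squaring the output; tan(x²) squares the input. These are different functions.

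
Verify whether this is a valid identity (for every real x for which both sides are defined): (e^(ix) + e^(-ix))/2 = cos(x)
Claim: (e^(ix) + e^(-ix))/2 = cos(x).
Reasoning: By Euler's formula e^(ix) = cos(x) + i·sin(x) and e^(-ix) = cos(x) - i·sin(x). Adding cancels the sine terms: e^(ix) + e^(-ix) = 2cos(x); divide by 2.
So the two sides agree for every real x for which both sides are defined.

Conclusion: Yes, this is an identity.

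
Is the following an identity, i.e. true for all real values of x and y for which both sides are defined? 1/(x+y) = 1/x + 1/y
No, this is NOT an identity.

Claim: 1/(x+y) = 1/x + 1/y.
Test a specific point where both sides are defined: x = -1, y = -1.
LHS = 1/(x+y) ≈ -0.5000
RHS = 1/x + 1/y ≈ -2.0000
Since -0.5000 ≠ -2.0000, the equation fails at this point, so it cannot hold for all real values of x and y for which both sides are defined.
1/x + 1/y = (x+y)/(xy), which is not 1/(x+y).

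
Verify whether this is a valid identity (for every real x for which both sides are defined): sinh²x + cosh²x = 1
Claim: sinh²x + cosh²x = 1.
Test a specific point where both sides are defined: x = -1.
LHS = sinh²x + cosh²x ≈ 3.7622
RHS = 1 ≈ 1.0000
Since 3.7622 ≠ 1.0000, the equation fails at this point, so it cannot hold for every real x for which both sides are defined.
The correct hyperbolic identity is cosh²x - sinh²x = 1 (a difference); the sum sinh²x + cosh²x equals cosh(2x).

Conclusion: No, this is NOT an identity.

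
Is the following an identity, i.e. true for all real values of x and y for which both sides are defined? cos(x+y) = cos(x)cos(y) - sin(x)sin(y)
Claim: cos(x+y) = cos(x)cos(y) - sin(x)sin(y).
Reasoning: By Euler's formula e^(i(x+y)) = e^(ix)·e^(iy) = (cos x + i·sin x)(cos y + i·sin y). The real part of the left side is cos(x+y); the real part of the product is cos(x)cos(y) - sin(x)sin(y) (since i·i = -1).
So the two sides agree for all real values of x and y for which both sides are defined.

Conclusion: Yes, this is an identity.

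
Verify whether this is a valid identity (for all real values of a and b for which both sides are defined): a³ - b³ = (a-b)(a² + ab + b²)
Claim: a³ - b³ = (a-b)(a² + ab + b²).
Reasoning: Expand the right side: (a-b)(a² + ab + b²) = a³ + a²b + ab² - a²b - ab² - b³ = a³ - b³ (the middle terms cancel in pairs).
So the two sides agree for all real values of a and b for which both sides are defined.

Conclusion: Yes, this is an identity.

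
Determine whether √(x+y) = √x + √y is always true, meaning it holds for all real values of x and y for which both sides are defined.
Claim: √(x+y) = √x + √y.
Test a specific point where both sides are defined: x = 3, y = 4.
LHS = √(x+y) ≈ 2.6458
RHS = √x + √y ≈ 3.7321
Since 2.6458 ≠ 3.7321, the equation fails at this point, so it cannot hold for all real values of x and y for which both sides are defined.
Squaring the right side gives x + 2√(xy) + y, not x + y.

Conclusion: No, this is NOT an identity.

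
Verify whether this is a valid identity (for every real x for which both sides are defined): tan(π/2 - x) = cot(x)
Yes, this is an identity.

Claim: tan(π/2 - x) = cot(x).
Reasoning: tan(π/2 - x) = sin(π/2 - x)/cos(π/2 - x) = cos(x)/sin(x) = cot(x), using the cofunction identities sin(π/2 - x) = cos(x) and cos(π/2 - x) = sin(x).
So the two sides agree for every real x for which both sides are defined.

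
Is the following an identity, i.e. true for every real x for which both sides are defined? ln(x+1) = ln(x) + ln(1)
No, this is NOT an identity.

Claim: ln(x+1) = ln(x) + ln(1).
Test a specific point where both sides are defined: x = 4.
LHS = ln(x+1) ≈ 1.6094
RHS = ln(x) + ln(1) ≈ 1.3863
Since 1.6094 ≠ 1.3863, the equation fails at this point, so it cannot hold for every real x for which both sides are defined.
ln(1) = 0, so the right side is just ln(x), which differs from ln(x+1).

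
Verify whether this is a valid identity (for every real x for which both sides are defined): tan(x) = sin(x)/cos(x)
Claim: tan(x) = sin(x)/cos(x).
Reasoning: For an angle x whose terminal point on the unit circle is (cos x, sin x), tan(x) is defined as the ratio (second coordinate)/(first coordinate) = sin(x)/cos(x), wherever cos(x) ≠ 0.
So the two sides agree for every real x for which both sides are defined.

Conclusion: Yes, this is an identity.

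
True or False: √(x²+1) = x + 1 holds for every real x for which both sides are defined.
False.

Claim: √(x²+1) = x + 1.
Test a specific point where both sides are defined: x = 5.
LHS = √(x²+1) ≈ 5.0990
RHS = x + 1 ≈ 6.0000
Since 5.0990 ≠ 6.0000, the equation fails at this point, so it cannot hold for every real x for which both sides are defined.
(x+1)² = x² + 2x + 1 ≠ x² + 1 unless x = 0.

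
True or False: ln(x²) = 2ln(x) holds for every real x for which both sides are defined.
Claim: ln(x²) = 2ln(x).
Reasoning: The right side requires x > 0. For x > 0, x² = (e^(ln x))² = e^(2ln x), so ln(x²) = 2ln(x). (For x < 0 the right side is undefined, so those values are outside the claim.)
So the two sides agree for every real x for which both sides are defined.

Conclusion: True.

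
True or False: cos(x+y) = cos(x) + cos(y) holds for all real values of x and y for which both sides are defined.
False.

Claim: cos(x+y) = cos(x) + cos(y).
Test a specific point where both sides are defined: x = π/3, y = π/6.
LHS = cos(x+y) ≈ 0.0000
RHS = cos(x) + cos(y) ≈ 1.3660
Since 0.0000 ≠ 1.3660, the equation fails at this point, so it cannot hold for all real values of x and y for which both sides are defined.
The correct expansion is cos(x+y) = cos(x)cos(y) - sin(x)sin(y); cosine is not additive.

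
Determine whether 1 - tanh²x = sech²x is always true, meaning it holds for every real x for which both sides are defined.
Yes, this is an identity.

Claim: 1 - tanh²x = sech²x.
Reasoning: Divide cosh²x - sinh²x = 1 through by cosh²x (never zero): 1 - tanh²x = 1/cosh²x = sech²x.
So the two sides agree for every real x for which both sides are defined.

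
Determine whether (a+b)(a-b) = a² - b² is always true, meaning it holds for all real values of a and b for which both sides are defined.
Claim: (a+b)(a-b) = a² - b².
Reasoning: Expand: (a+b)(a-b) = a² - ab + ba - b² = a² - b² (the cross terms cancel).
So the two sides agree for all real values of a and b for which both sides are defined.

Conclusion: Yes, this is an identity.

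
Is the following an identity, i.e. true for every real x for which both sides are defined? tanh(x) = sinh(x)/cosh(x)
Yes, this is an identity.

Claim: tanh(x) = sinh(x)/cosh(x).
Reasoning: tanh(x) is defined as sinh(x)/cosh(x) = (e^x - e^-x)/(e^x + e^-x); cosh(x) ≥ 1 is never zero, so this holds for every real x.
So the two sides agree for every real x for which both sides are defined.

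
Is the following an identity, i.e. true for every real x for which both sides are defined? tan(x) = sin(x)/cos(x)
Yes, this is an identity.

Claim: tan(x) = sin(x)/cos(x).
Reasoning: For an angle x whose terminal point on the unit circle is (cos x, sin x), tan(x) is defined as the ratio (second coordinate)/(first coordinate) = sin(x)/cos(x), wherever cos(x) ≠ 0.
So the two sides agree for every real x for which both sides are defined.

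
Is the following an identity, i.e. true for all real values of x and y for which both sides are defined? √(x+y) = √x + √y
No, this is NOT an identity.

Claim: √(x+y) = √x + √y.
Test a specific point where both sides are defined: x = 2, y = 5.
LHS = √(x+y) ≈ 2.6458
RHS = √x + √y ≈ 3.6503
Since 2.6458 ≠ 3.6503, the equation fails at this point, so it cannot hold for all real values of x and y for which both sides are defined.
Squaring the right side gives x + 2√(xy) + y, not x + y.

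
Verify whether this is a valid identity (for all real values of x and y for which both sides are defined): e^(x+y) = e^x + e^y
Claim: e^(x+y) = e^x + e^y.
Test a specific point where both sides are defined: x = -1, y = -3.
LHS = e^(x+y) ≈ 0.0183
RHS = e^x + e^y ≈ 0.4177
Since 0.0183 ≠ 0.4177, the equation fails at this point, so it cannot hold for all real values of x and y for which both sides are defined.
The correct rule is e^(x+y) = e^x · e^y (a product, not a sum).

Conclusion: No, this is NOT an identity.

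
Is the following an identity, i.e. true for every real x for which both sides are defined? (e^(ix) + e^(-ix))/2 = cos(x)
Claim: (e^(ix) + e^(-ix))/2 = cos(x).
Reasoning: By Euler's formula e^(ix) = cos(x) + i·sin(x) and e^(-ix) = cos(x) - i·sin(x). Adding cancels the sine terms: e^(ix) + e^(-ix) = 2cos(x); divide by 2.
So the two sides agree for every real x for which both sides are defined.

Conclusion: Yes, this is an identity.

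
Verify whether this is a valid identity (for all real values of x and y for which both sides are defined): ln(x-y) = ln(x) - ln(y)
No, this is NOT an identity.

Claim: ln(x-y) = ln(x) - ln(y).
Test a specific point where both sides are defined: x = 4, y = 1/2.
LHS = ln(x-y) ≈ 1.2528
RHS = ln(x) - ln(y) ≈ 2.0794
Since 1.2528 ≠ 2.0794, the equation fails at this point, so it cannot hold for all real values of x and y for which both sides are defined.
ln(x) - ln(y) = ln(x/y), not ln(x-y).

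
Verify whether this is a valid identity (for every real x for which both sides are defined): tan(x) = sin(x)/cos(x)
Yes, this is an identity.

Claim: tan(x) = sin(x)/cos(x).
Reasoning: For an angle x whose terminal point on the unit circle is (cos x, sin x), tan(x) is defined as the ratio (second coordinate)/(first coordinate) = sin(x)/cos(x), wherever cos(x) ≠ 0.
So the two sides agree for every real x for which both sides are defined.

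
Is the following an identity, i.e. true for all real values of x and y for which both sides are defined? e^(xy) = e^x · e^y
No, this is NOT an identity.

Claim: e^(xy) = e^x · e^y.
Test a specific point where both sides are defined: x = -2, y = 3/2.
LHS = e^(xy) ≈ 0.0498
RHS = e^x · e^y ≈ 0.6065
Since 0.0498 ≠ 0.6065, the equation fails at this point, so it cannot hold for all real values of x and y for which both sides are defined.
e^x · e^y = e^(x+y), not e^(xy).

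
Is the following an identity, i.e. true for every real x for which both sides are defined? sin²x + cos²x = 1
Claim: sin²x + cos²x = 1.
Reasoning: The point (cos x, sin x) lies on the unit circle X² + Y² = 1, so cos²x + sin²x = 1 for every real x.
So the two sides agree for every real x for which both sides are defined.

Conclusion: Yes, this is an identity.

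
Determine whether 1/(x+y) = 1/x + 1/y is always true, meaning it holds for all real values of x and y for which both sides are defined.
No, this is NOT an identity.

Claim: 1/(x+y) = 1/x + 1/y.
Test a specific point where both sides are defined: x = 3/2, y = 2.
LHS = 1/(x+y) ≈ 0.2857
RHS = 1/x + 1/y ≈ 1.1667
Since 0.2857 ≠ 1.1667, the equation fails at this point, so it cannot hold for all real values of x and y for which both sides are defined.
1/x + 1/y = (x+y)/(xy), which is not 1/(x+y).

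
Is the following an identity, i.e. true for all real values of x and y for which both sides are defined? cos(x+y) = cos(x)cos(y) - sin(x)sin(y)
Yes, this is an identity.

Claim: cos(x+y) = cos(x)cos(y) - sin(x)sin(y).
Reasoning: By Euler's formula e^(i(x+y)) = e^(ix)·e^(iy) = (cos x + i·sin x)(cos y + i·sin y). The real part of the left side is cos(x+y); the real part of the product is cos(x)cos(y) - sin(x)sin(y) (since i·i = -1).
So the two sides agree for all real values of x and y for which both sides are defined.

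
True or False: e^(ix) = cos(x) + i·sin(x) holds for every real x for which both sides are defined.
True.

Claim: e^(ix) = cos(x) + i·sin(x).
Reasoning: Euler's formula. Expand e^(ix) = Σ (ix)^k / k!. Since i² = -1, the even-k terms are Σ (-1)^m x^(2m)/(2m)! = cos(x) and the odd-k terms are i · Σ (-1)^m x^(2m+1)/(2m+1)! = i·sin(x).
So the two sides agree for every real x for which both sides are defined.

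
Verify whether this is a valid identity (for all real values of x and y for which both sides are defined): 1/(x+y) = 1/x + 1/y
No, this is NOT an identity.

Claim: 1/(x+y) = 1/x + 1/y.
Test a specific point where both sides are defined: x = 5, y = 1/2.
LHS = 1/(x+y) ≈ 0.1818
RHS = 1/x + 1/y ≈ 2.2000
Since 0.1818 ≠ 2.2000, the equation fails at this point, so it cannot hold for all real values of x and y for which both sides are defined.
1/x + 1/y = (x+y)/(xy), which is not 1/(x+y).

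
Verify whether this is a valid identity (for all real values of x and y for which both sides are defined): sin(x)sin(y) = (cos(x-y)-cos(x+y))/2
Claim: sin(x)sin(y) = (cos(x-y)-cos(x+y))/2.
Reasoning: cos(x-y) = cos(x)cos(y) + sin(x)sin(y) and cos(x+y) = cos(x)cos(y) - sin(x)sin(y). Subtracting, cos(x-y) - cos(x+y) = 2sin(x)sin(y); divide by 2.
So the two sides agree for all real values of x and y for which both sides are defined.

Conclusion: Yes, this is an identity.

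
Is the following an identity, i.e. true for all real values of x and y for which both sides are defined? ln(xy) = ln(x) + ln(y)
Claim: ln(xy) = ln(x) + ln(y).
Reasoning: Both sides are simultaneously defined only when x, y > 0. Write x = e^p, y = e^q (p = ln x, q = ln y). Then xy = e^p · e^q = e^(p+q), so ln(xy) = p + q = ln(x) + ln(y).
So the two sides agree for all real values of x and y for which both sides are defined.

Conclusion: Yes, this is an identity.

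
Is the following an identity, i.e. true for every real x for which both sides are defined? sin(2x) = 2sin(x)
Claim: sin(2x) = 2sin(x).
Test a specific point where both sides are defined: x = -π/3.
LHS = sin(2x) ≈ -0.8660
RHS = 2sin(x) ≈ -1.7321
Since -0.8660 ≠ -1.7321, the equation fails at this point, so it cannot hold for every real x for which both sides are defined.
The correct double-angle formula is sin(2x) = 2sin(x)cos(x).

Conclusion: No, this is NOT an identity.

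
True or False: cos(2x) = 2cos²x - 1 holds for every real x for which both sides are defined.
Claim: cos(2x) = 2cos²x - 1.
Reasoning: cos(2x) = cos²x - sin²x. Replace sin²x by 1 - cos²x: cos²x - (1 - cos²x) = 2cos²x - 1.
So the two sides agree for every real x for which both sides are defined.

Conclusion: True.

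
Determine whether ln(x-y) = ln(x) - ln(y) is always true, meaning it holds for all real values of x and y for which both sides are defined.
Claim: ln(x-y) = ln(x) - ln(y).
Test a specific point where both sides are defined: x = 5, y = 3.
LHS = ln(x-y) ≈ 0.6931
RHS = ln(x) - ln(y) ≈ 0.5108
Since 0.6931 ≠ 0.5108, the equation fails at this point, so it cannot hold for all real values of x and y for which both sides are defined.
ln(x) - ln(y) = ln(x/y), not ln(x-y).

Conclusion: No, this is NOT an identity.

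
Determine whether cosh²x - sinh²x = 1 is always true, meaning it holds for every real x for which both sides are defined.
Claim: cosh²x - sinh²x = 1.
Reasoning: With cosh(x) = (e^x + e^-x)/2 and sinh(x) = (e^x - e^-x)/2: cosh²x = (e^(2x) + 2 + e^(-2x))/4 and sinh²x = (e^(2x) - 2 + e^(-2x))/4. Subtracting leaves 4/4 = 1.
So the two sides agree for every real x for which both sides are defined.

Conclusion: Yes, this is an identity.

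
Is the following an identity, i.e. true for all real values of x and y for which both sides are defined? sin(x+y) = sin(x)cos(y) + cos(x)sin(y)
Yes, this is an identity.

Claim: sin(x+y) = sin(x)cos(y) + cos(x)sin(y).
Reasoning: By Euler's formula e^(i(x+y)) = e^(ix)·e^(iy) = (cos x + i·sin x)(cos y + i·sin y). The imaginary part of the left side is sin(x+y); the imaginary part of the product is sin(x)cos(y) + cos(x)sin(y).
So the two sides agree for all real values of x and y for which both sides are defined.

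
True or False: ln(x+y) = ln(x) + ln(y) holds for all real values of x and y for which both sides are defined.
Claim: ln(x+y) = ln(x) + ln(y).
Test a specific point where both sides are defined: x = 5, y = 3.
LHS = ln(x+y) ≈ 2.0794
RHS = ln(x) + ln(y) ≈ 2.7081
Since 2.0794 ≠ 2.7081, the equation fails at this point, so it cannot hold for all real values of x and y for which both sides are defined.
ln(x) + ln(y) = ln(xy), not ln(x+y).

Conclusion: False.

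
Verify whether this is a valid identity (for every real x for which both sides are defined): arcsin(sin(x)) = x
Claim: arcsin(sin(x)) = x.
Test a specific point where both sides are defined: x = π.
LHS = arcsin(sin(x)) ≈ 0.0000
RHS = x ≈ 3.1416
Since 0.0000 ≠ 3.1416, the equation fails at this point, so it cannot hold for every real x for which both sides are defined.
arcsin only returns values in [-π/2, π/2], so arcsin(sin(x)) = x holds only for x in that interval, not for all real x.

Conclusion: No, this is NOT an identity.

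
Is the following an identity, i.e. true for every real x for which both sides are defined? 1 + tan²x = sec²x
Claim: 1 + tan²x = sec²x.
Reasoning: Start from sin²x + cos²x = 1 and divide every term by cos²x (allowed wherever tan x and sec x are defined): tan²x + 1 = 1/cos²x = sec²x.
So the two sides agree for every real x for which both sides are defined.

Conclusion: Yes, this is an identity.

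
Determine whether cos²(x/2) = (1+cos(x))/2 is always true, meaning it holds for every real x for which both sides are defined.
Yes, this is an identity.

Claim: cos²(x/2) = (1+cos(x))/2.
Reasoning: Use cos(2θ) = 2cos²θ - 1 with θ = x/2: cos(x) = 2cos²(x/2) - 1. Solving for cos²(x/2) gives (1 + cos(x))/2.
So the two sides agree for every real x for which both sides are defined.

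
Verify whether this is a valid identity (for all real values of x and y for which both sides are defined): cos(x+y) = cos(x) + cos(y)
Claim: cos(x+y) = cos(x) + cos(y).
Test a specific point where both sides are defined: x = -π/2, y = -π/3.
LHS = cos(x+y) ≈ -0.8660
RHS = cos(x) + cos(y) ≈ 0.5000
Since -0.8660 ≠ 0.5000, the equation fails at this point, so it cannot hold for all real values of x and y for which both sides are defined.
The correct expansion is cos(x+y) = cos(x)cos(y) - sin(x)sin(y); cosine is not additive.

Conclusion: No, this is NOT an identity.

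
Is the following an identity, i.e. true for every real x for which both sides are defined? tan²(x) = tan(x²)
No, this is NOT an identity.

Claim: tan²(x) = tan(x²).
Test a specific point where both sides are defined: x = -π/3.
LHS = tan²(x) ≈ 3.0000
RHS = tan(x²) ≈ 1.9485
Since 3.0000 ≠ 1.9485, the equation fails at this point, so it cannot hold for every real x for which both sides are defined.
tan²(x) means (tan x)², squaring the output; tan(x²) squares the input. These are different functions.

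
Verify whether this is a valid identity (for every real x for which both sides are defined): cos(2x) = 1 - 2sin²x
Claim: cos(2x) = 1 - 2sin²x.
Reasoning: cos(2x) = cos²x - sin²x. Replace cos²x by 1 - sin²x: (1 - sin²x) - sin²x = 1 - 2sin²x.
So the two sides agree for every real x for which both sides are defined.

Conclusion: Yes, this is an identity.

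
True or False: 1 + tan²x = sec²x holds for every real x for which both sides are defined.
True.

Claim: 1 + tan²x = sec²x.
Reasoning: Start from sin²x + cos²x = 1 and divide every term by cos²x (allowed wherever tan x and sec x are defined): tan²x + 1 = 1/cos²x = sec²x.
So the two sides agree for every real x for which both sides are defined.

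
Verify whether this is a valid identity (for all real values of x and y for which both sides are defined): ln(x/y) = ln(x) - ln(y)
Yes, this is an identity.

Claim: ln(x/y) = ln(x) - ln(y).
Reasoning: Both sides are simultaneously defined only when x, y > 0. Write x = e^p, y = e^q. Then x/y = e^(p-q), so ln(x/y) = p - q = ln(x) - ln(y).
So the two sides agree for all real values of x and y for which both sides are defined.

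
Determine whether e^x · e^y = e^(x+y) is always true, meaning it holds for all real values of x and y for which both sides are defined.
Yes, this is an identity.

Claim: e^x · e^y = e^(x+y).
Reasoning: This is the law of exponents for a common base: multiplying powers adds exponents. E.g. from the series, (Σ x^j/j!)(Σ y^k/k!) = Σ_m (Σ_{j+k=m} x^j y^k/(j!k!)) = Σ_m (x+y)^m/m! by the binomial theorem.
So the two sides agree for all real values of x and y for which both sides are defined.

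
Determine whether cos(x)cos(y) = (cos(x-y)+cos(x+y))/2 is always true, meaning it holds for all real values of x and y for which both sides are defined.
Yes, this is an identity.

Claim: cos(x)cos(y) = (cos(x-y)+cos(x+y))/2.
Reasoning: cos(x-y) = cos(x)cos(y) + sin(x)sin(y) and cos(x+y) = cos(x)cos(y) - sin(x)sin(y). Adding, cos(x-y) + cos(x+y) = 2cos(x)cos(y); divide by 2.
So the two sides agree for all real values of x and y for which both sides are defined.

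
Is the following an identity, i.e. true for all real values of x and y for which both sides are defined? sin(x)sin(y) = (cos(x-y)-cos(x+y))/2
Claim: sin(x)sin(y) = (cos(x-y)-cos(x+y))/2.
Reasoning: cos(x-y) = cos(x)cos(y) + sin(x)sin(y) and cos(x+y) = cos(x)cos(y) - sin(x)sin(y). Subtracting, cos(x-y) - cos(x+y) = 2sin(x)sin(y); divide by 2.
So the two sides agree for all real values of x and y for which both sides are defined.

Conclusion: Yes, this is an identity.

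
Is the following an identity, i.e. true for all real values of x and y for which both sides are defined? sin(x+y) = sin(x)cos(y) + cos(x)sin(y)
Claim: sin(x+y) = sin(x)cos(y) + cos(x)sin(y).
Reasoning: By Euler's formula e^(i(x+y)) = e^(ix)·e^(iy) = (cos x + i·sin x)(cos y + i·sin y). The imaginary part of the left side is sin(x+y); the imaginary part of the product is sin(x)cos(y) + cos(x)sin(y).
So the two sides agree for all real values of x and y for which both sides are defined.

Conclusion: Yes, this is an identity.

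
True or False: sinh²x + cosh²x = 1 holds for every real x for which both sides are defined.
False.

Claim: sinh²x + cosh²x = 1.
Test a specific point where both sides are defined: x = 4.
LHS = sinh²x + cosh²x ≈ 1490.4792
RHS = 1 ≈ 1.0000
Since 1490.4792 ≠ 1.0000, the equation fails at this point, so it cannot hold for every real x for which both sides are defined.
The correct hyperbolic identity is cosh²x - sinh²x = 1 (a difference); the sum sinh²x + cosh²x equals cosh(2x).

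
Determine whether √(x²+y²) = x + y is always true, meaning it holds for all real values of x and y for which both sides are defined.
No, this is NOT an identity.

Claim: √(x²+y²) = x + y.
Test a specific point where both sides are defined: x = 3, y = 5.
LHS = √(x²+y²) ≈ 5.8310
RHS = x + y ≈ 8.0000
Since 5.8310 ≠ 8.0000, the equation fails at this point, so it cannot hold for all real values of x and y for which both sides are defined.
(x+y)² = x² + 2xy + y², not x² + y², so the square root does not split this way.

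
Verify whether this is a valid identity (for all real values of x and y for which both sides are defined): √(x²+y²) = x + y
No, this is NOT an identity.

Claim: √(x²+y²) = x + y.
Test a specific point where both sides are defined: x = 1, y = -2.
LHS = √(x²+y²) ≈ 2.2361
RHS = x + y ≈ -1.0000
Since 2.2361 ≠ -1.0000, the equation fails at this point, so it cannot hold for all real values of x and y for which both sides are defined.
(x+y)² = x² + 2xy + y², not x² + y², so the square root does not split this way.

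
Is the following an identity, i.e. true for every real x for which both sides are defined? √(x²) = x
No, this is NOT an identity.

Claim: √(x²) = x.
Test a specific point where both sides are defined: x = -2.
LHS = √(x²) ≈ 2.0000
RHS = x ≈ -2.0000
Since 2.0000 ≠ -2.0000, the equation fails at this point, so it cannot hold for every real x for which both sides are defined.
√(x²) = |x|, which differs from x whenever x < 0 (both sides are defined for every real x).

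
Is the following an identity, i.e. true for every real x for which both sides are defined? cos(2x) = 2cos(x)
Claim: cos(2x) = 2cos(x).
Test a specific point where both sides are defined: x = -π/2.
LHS = cos(2x) ≈ -1.0000
RHS = 2cos(x) ≈ 0.0000
Since -1.0000 ≠ 0.0000, the equation fails at this point, so it cannot hold for every real x for which both sides are defined.
The correct double-angle formula is cos(2x) = cos²x - sin²x.

Conclusion: No, this is NOT an identity.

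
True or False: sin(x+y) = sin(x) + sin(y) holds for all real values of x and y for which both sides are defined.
Claim: sin(x+y) = sin(x) + sin(y).
Test a specific point where both sides are defined: x = π/6, y = π/4.
LHS = sin(x+y) ≈ 0.9659
RHS = sin(x) + sin(y) ≈ 1.2071
Since 0.9659 ≠ 1.2071, the equation fails at this point, so it cannot hold for all real values of x and y for which both sides are defined.
The correct expansion is sin(x+y) = sin(x)cos(y) + cos(x)sin(y); sine is not additive.

Conclusion: False.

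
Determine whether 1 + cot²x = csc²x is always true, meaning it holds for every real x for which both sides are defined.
Yes, this is an identity.

Claim: 1 + cot²x = csc²x.
Reasoning: Start from sin²x + cos²x = 1 and divide every term by sin²x (allowed wherever cot x and csc x are defined): 1 + cot²x = 1/sin²x = csc²x.
So the two sides agree for every real x for which both sides are defined.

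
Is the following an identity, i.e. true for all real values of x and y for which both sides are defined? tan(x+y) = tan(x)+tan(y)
Claim: tan(x+y) = tan(x)+tan(y).
Test a specific point where both sides are defined: x = 3π/4, y = -π/6.
LHS = tan(x+y) ≈ -3.7321
RHS = tan(x)+tan(y) ≈ -1.5774
Since -3.7321 ≠ -1.5774, the equation fails at this point, so it cannot hold for all real values of x and y for which both sides are defined.
The correct formula is tan(x+y) = (tan(x) + tan(y))/(1 - tan(x)tan(y)).

Conclusion: No, this is NOT an identity.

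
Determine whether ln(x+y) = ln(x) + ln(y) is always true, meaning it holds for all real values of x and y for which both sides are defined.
No, this is NOT an identity.

Claim: ln(x+y) = ln(x) + ln(y).
Test a specific point where both sides are defined: x = 3/2, y = 1/2.
LHS = ln(x+y) ≈ 0.6931
RHS = ln(x) + ln(y) ≈ -0.2877
Since 0.6931 ≠ -0.2877, the equation fails at this point, so it cannot hold for all real values of x and y for which both sides are defined.
ln(x) + ln(y) = ln(xy), not ln(x+y).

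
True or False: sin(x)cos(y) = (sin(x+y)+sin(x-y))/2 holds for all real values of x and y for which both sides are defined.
True.

Claim: sin(x)cos(y) = (sin(x+y)+sin(x-y))/2.
Reasoning: sin(x+y) = sin(x)cos(y) + cos(x)sin(y) and sin(x-y) = sin(x)cos(y) - cos(x)sin(y). Adding, sin(x+y) + sin(x-y) = 2sin(x)cos(y); divide by 2.
So the two sides agree for all real values of x and y for which both sides are defined.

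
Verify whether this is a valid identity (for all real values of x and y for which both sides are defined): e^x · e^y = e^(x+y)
Claim: e^x · e^y = e^(x+y).
Reasoning: This is the law of exponents for a common base: multiplying powers adds exponents. E.g. from the series, (Σ x^j/j!)(Σ y^k/k!) = Σ_m (Σ_{j+k=m} x^j y^k/(j!k!)) = Σ_m (x+y)^m/m! by the binomial theorem.
So the two sides agree for all real values of x and y for which both sides are defined.

Conclusion: Yes, this is an identity.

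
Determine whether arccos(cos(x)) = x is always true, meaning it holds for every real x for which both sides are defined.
Claim: arccos(cos(x)) = x.
Test a specific point where both sides are defined: x = -π/3.
LHS = arccos(cos(x)) ≈ 1.0472
RHS = x ≈ -1.0472
Since 1.0472 ≠ -1.0472, the equation fails at this point, so it cannot hold for every real x for which both sides are defined.
arccos only returns values in [0, π], so arccos(cos(x)) = x holds only for x in that interval, not for all real x.

Conclusion: No, this is NOT an identity.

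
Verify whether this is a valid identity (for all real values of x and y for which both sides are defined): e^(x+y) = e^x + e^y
No, this is NOT an identity.

Claim: e^(x+y) = e^x + e^y.
Test a specific point where both sides are defined: x = 4, y = 4.
LHS = e^(x+y) ≈ 2980.9580
RHS = e^x + e^y ≈ 109.1963
Since 2980.9580 ≠ 109.1963, the equation fails at this point, so it cannot hold for all real values of x and y for which both sides are defined.
The correct rule is e^(x+y) = e^x · e^y (a product, not a sum).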